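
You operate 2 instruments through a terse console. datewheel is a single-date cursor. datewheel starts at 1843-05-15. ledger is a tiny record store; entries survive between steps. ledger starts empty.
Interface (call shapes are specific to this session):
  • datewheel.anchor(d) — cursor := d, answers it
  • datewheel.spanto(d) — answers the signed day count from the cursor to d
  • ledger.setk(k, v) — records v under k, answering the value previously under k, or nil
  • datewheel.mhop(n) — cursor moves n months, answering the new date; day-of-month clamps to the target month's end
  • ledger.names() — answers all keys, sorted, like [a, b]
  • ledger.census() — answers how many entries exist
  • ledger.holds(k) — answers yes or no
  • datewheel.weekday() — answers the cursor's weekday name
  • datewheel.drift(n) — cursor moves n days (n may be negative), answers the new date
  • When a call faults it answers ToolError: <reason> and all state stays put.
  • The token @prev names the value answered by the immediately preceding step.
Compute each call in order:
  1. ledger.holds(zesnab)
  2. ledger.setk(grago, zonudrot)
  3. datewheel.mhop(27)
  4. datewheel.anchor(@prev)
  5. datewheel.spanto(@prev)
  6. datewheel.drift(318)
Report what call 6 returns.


% ledger.holds(k: zesnab) ~> no
% ledger.setk(k: grago, v: zonudrot) ~> nil
% datewheel.mhop(n: 27) ~> 1845-08-15
% datewheel.anchor(d: @prev) ~> 1845-08-15
% datewheel.spanto(d: @prev) ~> 0
% datewheel.drift(n: 318) ~> 1846-06-29

Answer: 1846-06-29


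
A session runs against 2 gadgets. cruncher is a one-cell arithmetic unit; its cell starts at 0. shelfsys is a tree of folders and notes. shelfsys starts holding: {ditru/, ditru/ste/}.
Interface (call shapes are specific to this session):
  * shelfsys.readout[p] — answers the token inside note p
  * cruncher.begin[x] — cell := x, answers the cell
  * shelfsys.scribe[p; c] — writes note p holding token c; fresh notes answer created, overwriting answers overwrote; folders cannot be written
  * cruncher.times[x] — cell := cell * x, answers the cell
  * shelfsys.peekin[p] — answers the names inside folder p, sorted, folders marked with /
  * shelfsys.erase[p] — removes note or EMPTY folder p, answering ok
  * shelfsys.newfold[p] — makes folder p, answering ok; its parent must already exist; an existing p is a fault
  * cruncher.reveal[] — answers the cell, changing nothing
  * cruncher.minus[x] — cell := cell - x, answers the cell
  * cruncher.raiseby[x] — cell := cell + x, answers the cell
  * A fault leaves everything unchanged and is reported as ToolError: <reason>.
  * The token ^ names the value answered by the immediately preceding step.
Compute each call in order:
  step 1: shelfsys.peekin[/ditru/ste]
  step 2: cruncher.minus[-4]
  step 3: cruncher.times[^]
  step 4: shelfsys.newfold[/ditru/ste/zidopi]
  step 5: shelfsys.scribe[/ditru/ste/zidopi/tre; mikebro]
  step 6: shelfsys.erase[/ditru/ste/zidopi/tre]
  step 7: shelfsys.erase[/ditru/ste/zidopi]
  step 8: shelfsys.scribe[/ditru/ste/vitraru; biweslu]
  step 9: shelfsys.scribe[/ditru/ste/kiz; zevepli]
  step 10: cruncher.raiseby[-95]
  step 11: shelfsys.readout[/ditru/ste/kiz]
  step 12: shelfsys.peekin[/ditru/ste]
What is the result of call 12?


Act: shelfsys.peekin[/ditru/ste]
Obs: []
Act: cruncher.minus[-4]
Obs: 4
Act: cruncher.times[^]
Obs: 16
Act: shelfsys.newfold[/ditru/ste/zidopi]
Obs: ok
Act: shelfsys.scribe[/ditru/ste/zidopi/tre; mikebro]
Obs: created
Act: shelfsys.erase[/ditru/ste/zidopi/tre]
Obs: ok
Act: shelfsys.erase[/ditru/ste/zidopi]
Obs: ok
Act: shelfsys.scribe[/ditru/ste/vitraru; biweslu]
Obs: created
Act: shelfsys.scribe[/ditru/ste/kiz; zevepli]
Obs: created
Act: cruncher.raiseby[-95]
Obs: -79
Act: shelfsys.readout[/ditru/ste/kiz]
Obs: zevepli
Act: shelfsys.peekin[/ditru/ste]
Obs: [kiz, vitraru]

Answer: [kiz, vitraru]


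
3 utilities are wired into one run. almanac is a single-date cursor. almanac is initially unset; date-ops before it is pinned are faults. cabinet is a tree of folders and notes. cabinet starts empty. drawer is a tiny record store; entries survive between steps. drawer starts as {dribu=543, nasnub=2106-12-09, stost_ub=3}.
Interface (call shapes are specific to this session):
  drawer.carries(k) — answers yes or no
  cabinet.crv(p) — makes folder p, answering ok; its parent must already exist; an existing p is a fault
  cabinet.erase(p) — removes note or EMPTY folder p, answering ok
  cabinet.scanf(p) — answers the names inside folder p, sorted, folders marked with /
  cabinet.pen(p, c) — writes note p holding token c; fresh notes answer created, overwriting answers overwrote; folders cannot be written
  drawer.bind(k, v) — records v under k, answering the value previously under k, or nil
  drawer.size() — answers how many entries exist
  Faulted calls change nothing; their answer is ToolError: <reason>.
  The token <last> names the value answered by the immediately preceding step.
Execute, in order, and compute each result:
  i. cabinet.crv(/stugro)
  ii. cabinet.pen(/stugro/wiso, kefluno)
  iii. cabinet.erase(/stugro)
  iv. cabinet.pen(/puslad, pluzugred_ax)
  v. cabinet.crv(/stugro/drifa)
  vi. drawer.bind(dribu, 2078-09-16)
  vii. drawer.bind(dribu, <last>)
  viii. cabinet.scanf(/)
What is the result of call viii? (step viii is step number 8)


Answer: [puslad, stugro/]

Derivation:
;; crv(p=/stugro) => ok
;; pen(p=/stugro/wiso, c=kefluno) => created
;; erase(p=/stugro) => ToolError: not empty
;; pen(p=/puslad, c=pluzugred_ax) => created
;; crv(p=/stugro/drifa) => ok
;; bind(k=dribu, v=2078-09-16) => 543
;; bind(k=dribu, v=<last>) => 2078-09-16
;; scanf(p=/) => [puslad, stugro/]


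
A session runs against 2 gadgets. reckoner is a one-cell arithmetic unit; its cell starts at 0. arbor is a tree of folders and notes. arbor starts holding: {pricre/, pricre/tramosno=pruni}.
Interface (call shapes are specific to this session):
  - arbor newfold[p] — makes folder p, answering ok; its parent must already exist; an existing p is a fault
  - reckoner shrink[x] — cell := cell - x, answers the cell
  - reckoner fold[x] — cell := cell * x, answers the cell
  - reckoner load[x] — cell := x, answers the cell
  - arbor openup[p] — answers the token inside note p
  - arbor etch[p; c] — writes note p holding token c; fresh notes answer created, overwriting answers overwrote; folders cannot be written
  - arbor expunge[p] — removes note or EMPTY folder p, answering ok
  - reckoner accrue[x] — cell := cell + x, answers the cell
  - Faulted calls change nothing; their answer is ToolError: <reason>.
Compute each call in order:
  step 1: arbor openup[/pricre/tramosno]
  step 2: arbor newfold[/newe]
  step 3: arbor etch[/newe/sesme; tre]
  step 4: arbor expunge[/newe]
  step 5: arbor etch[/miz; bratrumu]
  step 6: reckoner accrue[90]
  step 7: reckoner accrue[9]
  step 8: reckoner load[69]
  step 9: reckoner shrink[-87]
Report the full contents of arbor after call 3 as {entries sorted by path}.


>>> arbor openup p: /pricre/tramosno
:: pruni
>>> arbor newfold p: /newe
:: ok
>>> arbor etch p: /newe/sesme c: tre
:: created
>>> arbor expunge p: /newe
:: ToolError: not empty
>>> arbor etch p: /miz c: bratrumu
:: created
>>> reckoner accrue x: 90
:: 90
>>> reckoner accrue x: 9
:: 99
>>> reckoner load x: 69
:: 69
>>> reckoner shrink x: -87
:: 156

Answer: {newe/, newe/sesme=tre, pricre/, pricre/tramosno=pruni}


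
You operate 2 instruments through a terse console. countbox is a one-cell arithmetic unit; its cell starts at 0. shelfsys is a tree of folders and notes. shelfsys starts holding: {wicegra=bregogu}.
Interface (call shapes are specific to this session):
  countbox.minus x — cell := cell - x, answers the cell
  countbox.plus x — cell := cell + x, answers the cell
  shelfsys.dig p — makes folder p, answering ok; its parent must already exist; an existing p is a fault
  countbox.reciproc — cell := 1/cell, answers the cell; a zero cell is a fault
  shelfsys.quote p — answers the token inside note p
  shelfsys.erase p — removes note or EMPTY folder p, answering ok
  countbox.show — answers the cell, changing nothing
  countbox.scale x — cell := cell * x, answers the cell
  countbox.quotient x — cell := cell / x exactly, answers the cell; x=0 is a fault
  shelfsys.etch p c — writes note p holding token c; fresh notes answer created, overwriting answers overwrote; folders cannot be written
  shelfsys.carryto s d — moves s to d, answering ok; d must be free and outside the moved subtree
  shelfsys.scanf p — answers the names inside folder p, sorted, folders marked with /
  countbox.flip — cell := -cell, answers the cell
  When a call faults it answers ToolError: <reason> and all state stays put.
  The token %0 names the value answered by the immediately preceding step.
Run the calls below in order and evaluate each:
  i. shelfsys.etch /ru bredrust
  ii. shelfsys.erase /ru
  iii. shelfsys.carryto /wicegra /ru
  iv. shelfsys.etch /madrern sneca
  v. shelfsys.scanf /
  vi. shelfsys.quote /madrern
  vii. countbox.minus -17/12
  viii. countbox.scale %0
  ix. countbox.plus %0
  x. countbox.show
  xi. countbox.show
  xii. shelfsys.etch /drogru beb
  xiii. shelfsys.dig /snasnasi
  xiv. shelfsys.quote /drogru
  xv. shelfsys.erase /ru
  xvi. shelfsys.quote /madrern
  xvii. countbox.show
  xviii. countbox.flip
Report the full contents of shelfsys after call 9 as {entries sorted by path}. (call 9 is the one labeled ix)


Answer: {madrern=sneca, ru=bregogu}

Derivation:
Using etch passing p=/ru, c=bredrust, and get created.
Using erase passing p=/ru, and see ok.
Now I run carryto passing s=/wicegra, d=/ru, giving ok.
I call etch passing p=/madrern, c=sneca, — result: created.
Now I run scanf passing p=/, giving [madrern, ru].
I call quote passing p=/madrern, giving sneca.
I use minus passing x=-17/12, giving 17/12.
Then scale passing x=%0, and get 289/144.
I invoke plus passing x=%0: 289/72.
I use show(), and see 289/72.
Then show: 289/72.
Next I call etch passing p=/drogru, c=beb, and observe created.
I invoke dig passing p=/snasnasi, and get ok.
Next I call quote passing p=/drogru, giving beb.
I invoke erase passing p=/ru, and see ok.
Calling quote passing p=/madrern, → sneca.
I call show(), giving 289/72.
I try flip(), → -289/72.


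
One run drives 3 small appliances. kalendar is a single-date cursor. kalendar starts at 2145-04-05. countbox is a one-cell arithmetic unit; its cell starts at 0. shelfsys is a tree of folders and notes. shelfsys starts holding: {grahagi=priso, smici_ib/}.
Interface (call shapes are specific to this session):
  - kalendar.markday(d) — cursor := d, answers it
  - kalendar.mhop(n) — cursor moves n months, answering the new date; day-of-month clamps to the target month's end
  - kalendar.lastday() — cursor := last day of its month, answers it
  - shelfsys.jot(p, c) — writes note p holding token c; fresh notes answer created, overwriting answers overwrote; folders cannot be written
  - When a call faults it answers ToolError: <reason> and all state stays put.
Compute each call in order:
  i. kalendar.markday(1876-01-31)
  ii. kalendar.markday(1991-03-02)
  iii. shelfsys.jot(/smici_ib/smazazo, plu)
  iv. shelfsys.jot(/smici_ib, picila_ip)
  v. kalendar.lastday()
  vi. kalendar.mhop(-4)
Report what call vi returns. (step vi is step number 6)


Answer: 1990-11-30

Derivation:
·→ kalendar.markday(d=1876-01-31)
·← 1876-01-31
·→ kalendar.markday(d=1991-03-02)
·← 1991-03-02
·→ shelfsys.jot(p=/smici_ib/smazazo, c=plu)
·← created
·→ shelfsys.jot(p=/smici_ib, c=picila_ip)
·← ToolError: is a directory
·→ kalendar.lastday()
·← 1991-03-31
·→ kalendar.mhop(n=-4)
·← 1990-11-30


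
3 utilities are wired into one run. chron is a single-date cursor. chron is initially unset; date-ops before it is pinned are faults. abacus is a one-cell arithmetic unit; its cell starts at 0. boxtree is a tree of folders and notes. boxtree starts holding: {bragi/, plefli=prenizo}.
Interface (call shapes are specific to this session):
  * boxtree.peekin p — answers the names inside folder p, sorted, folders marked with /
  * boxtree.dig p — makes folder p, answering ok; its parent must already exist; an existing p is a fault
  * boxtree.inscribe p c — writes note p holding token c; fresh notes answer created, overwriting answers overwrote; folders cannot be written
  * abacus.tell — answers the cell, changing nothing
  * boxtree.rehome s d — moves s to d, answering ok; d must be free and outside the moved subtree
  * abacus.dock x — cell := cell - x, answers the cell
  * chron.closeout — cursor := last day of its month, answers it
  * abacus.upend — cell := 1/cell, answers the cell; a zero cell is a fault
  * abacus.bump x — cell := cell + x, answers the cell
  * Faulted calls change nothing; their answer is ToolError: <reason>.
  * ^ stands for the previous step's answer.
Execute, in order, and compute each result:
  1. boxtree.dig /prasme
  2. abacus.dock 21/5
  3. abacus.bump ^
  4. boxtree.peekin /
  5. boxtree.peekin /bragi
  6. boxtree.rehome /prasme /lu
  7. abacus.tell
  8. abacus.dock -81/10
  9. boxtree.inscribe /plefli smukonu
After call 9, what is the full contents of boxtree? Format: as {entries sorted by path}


Then dig passing /prasme, → ok.
I invoke dock passing 21/5, and see -21/5.
Calling bump passing ^, and observe -42/5.
I invoke peekin passing /: [bragi/, plefli, prasme/].
Using peekin passing /bragi, and get [].
Invoking rehome passing /prasme, /lu, — result: ok.
Now I run tell, which returns -42/5.
Next I call dock passing -81/10, yielding -3/10.
Then inscribe passing /plefli, smukonu, yielding overwrote.

Answer: {bragi/, lu/, plefli=smukonu}


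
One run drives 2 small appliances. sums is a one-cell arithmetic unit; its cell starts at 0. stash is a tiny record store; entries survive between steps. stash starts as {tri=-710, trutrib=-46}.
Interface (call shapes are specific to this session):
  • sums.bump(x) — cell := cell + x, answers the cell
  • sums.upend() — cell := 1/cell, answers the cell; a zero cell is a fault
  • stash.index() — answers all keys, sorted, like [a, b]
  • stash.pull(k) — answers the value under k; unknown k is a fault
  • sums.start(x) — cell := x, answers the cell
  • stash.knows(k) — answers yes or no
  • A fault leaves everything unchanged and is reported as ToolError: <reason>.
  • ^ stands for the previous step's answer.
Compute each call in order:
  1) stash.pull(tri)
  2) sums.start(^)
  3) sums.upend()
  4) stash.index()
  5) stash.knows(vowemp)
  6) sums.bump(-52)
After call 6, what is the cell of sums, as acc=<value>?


Answer: acc=-36921/710

Derivation:
==> stash.pull(k=tri)
<== -710
==> sums.start(x=^)
<== -710
==> sums.upend()
<== -1/710
==> stash.index()
<== [tri, trutrib]
==> stash.knows(k=vowemp)
<== no
==> sums.bump(x=-52)
<== -36921/710


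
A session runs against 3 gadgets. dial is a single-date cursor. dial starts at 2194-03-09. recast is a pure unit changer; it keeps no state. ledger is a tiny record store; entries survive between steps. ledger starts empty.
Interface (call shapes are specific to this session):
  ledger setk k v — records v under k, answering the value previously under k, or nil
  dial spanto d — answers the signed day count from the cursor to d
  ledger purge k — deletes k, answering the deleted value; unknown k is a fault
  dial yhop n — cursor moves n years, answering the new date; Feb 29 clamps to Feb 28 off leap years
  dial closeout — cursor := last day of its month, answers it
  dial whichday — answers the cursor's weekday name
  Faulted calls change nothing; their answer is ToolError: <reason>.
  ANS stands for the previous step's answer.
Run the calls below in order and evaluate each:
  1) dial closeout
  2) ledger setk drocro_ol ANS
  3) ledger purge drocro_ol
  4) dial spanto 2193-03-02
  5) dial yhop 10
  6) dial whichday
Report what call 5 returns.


-> dial closeout()
<- 2194-03-31
-> ledger setk(k='drocro_ol', v='ANS')
<- nil
-> ledger purge(k='drocro_ol')
<- 2194-03-31
-> dial spanto(d='2193-03-02')
<- -394
-> dial yhop(n='10')
<- 2204-03-31
-> dial whichday()
<- Saturday

Answer: 2204-03-31


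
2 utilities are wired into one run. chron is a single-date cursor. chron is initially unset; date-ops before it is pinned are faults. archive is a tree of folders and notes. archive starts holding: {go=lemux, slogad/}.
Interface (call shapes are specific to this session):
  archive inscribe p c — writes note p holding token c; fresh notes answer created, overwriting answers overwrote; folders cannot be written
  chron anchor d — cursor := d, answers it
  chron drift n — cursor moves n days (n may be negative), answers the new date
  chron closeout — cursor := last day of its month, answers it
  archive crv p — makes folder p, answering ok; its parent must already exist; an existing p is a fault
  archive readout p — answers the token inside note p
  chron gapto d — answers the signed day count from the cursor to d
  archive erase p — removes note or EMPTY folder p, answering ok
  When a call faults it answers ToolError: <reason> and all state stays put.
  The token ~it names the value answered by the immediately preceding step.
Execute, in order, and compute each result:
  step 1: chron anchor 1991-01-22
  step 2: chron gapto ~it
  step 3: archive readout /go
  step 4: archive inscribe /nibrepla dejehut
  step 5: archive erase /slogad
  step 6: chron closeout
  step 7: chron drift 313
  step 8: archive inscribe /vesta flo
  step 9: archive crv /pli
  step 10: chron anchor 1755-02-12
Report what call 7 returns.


Answer: 1991-12-10

Derivation:
>>> chron anchor d='1991-01-22'
:: 1991-01-22
>>> chron gapto d='~it'
:: 0
>>> archive readout p='/go'
:: lemux
>>> archive inscribe p='/nibrepla' c='dejehut'
:: created
>>> archive erase p='/slogad'
:: ok
>>> chron closeout
:: 1991-01-31
>>> chron drift n='313'
:: 1991-12-10
>>> archive inscribe p='/vesta' c='flo'
:: created
>>> archive crv p='/pli'
:: ok
>>> chron anchor d='1755-02-12'
:: 1755-02-12


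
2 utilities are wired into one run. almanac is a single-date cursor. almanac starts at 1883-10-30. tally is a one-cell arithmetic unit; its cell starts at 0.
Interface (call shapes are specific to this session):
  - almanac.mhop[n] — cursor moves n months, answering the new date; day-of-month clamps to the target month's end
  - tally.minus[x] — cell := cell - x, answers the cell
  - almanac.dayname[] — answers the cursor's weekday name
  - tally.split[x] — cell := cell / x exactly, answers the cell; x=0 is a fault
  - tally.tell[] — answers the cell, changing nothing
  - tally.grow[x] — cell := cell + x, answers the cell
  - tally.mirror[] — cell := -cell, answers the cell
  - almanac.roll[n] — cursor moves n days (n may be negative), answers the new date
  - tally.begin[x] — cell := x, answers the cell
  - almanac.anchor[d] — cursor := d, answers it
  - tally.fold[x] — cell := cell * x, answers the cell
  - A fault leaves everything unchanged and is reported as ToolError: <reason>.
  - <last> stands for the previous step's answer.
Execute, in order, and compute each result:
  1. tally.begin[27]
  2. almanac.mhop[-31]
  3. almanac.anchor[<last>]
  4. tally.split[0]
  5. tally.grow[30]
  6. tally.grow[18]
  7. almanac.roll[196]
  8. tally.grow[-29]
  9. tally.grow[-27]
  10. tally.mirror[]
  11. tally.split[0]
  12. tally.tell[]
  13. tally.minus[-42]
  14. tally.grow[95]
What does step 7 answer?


Answer: 1881-10-12

Derivation:
% tally.begin x→27
:: 27
% almanac.mhop n→-31
:: 1881-03-30
% almanac.anchor d→<last>
:: 1881-03-30
% tally.split x→0
:: ToolError: division by zero
% tally.grow x→30
:: 57
% tally.grow x→18
:: 75
% almanac.roll n→196
:: 1881-10-12
% tally.grow x→-29
:: 46
% tally.grow x→-27
:: 19
% tally.mirror
:: -19
% tally.split x→0
:: ToolError: division by zero
% tally.tell
:: -19
% tally.minus x→-42
:: 23
% tally.grow x→95
:: 118


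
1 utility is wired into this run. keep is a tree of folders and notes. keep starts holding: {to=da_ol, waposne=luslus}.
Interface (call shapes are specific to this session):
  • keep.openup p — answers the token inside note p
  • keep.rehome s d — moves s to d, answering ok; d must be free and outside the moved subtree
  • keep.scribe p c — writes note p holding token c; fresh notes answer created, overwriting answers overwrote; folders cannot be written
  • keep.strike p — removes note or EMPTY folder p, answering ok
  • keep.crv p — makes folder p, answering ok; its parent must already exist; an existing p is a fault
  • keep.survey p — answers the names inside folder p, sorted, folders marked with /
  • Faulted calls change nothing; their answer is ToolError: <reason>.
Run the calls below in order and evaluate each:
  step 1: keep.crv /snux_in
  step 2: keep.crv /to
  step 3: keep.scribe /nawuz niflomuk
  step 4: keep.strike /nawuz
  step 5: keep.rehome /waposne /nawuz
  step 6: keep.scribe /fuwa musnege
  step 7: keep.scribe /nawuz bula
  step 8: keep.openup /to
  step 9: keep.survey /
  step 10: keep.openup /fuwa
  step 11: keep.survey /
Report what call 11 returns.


==> keep.crv(p=/snux_in)
<== ok
==> keep.crv(p=/to)
<== ToolError: exists
==> keep.scribe(p=/nawuz, c=niflomuk)
<== created
==> keep.strike(p=/nawuz)
<== ok
==> keep.rehome(s=/waposne, d=/nawuz)
<== ok
==> keep.scribe(p=/fuwa, c=musnege)
<== created
==> keep.scribe(p=/nawuz, c=bula)
<== overwrote
==> keep.openup(p=/to)
<== da_ol
==> keep.survey(p=/)
<== [fuwa, nawuz, snux_in/, to]
==> keep.openup(p=/fuwa)
<== musnege
==> keep.survey(p=/)
<== [fuwa, nawuz, snux_in/, to]

Answer: [fuwa, nawuz, snux_in/, to]


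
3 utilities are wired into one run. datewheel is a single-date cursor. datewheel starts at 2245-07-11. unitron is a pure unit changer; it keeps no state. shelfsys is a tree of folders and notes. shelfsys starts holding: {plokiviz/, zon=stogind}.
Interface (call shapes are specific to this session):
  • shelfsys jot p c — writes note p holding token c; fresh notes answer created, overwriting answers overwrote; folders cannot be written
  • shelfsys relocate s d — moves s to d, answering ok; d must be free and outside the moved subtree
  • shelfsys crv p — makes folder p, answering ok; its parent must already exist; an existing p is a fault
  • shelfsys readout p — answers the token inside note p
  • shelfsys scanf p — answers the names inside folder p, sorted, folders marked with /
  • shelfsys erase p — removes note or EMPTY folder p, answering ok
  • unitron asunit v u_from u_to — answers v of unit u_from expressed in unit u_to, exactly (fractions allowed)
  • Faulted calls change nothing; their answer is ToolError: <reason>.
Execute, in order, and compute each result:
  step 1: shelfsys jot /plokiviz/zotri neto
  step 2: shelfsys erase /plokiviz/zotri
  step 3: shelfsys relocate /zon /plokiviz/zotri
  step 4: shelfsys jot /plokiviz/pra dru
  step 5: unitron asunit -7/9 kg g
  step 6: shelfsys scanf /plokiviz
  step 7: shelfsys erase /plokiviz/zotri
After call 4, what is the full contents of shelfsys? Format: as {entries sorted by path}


I invoke shelfsys jot passing p: /plokiviz/zotri, c: neto, → created.
I run shelfsys erase passing p: /plokiviz/zotri, → ok.
Calling shelfsys relocate passing s: /zon, d: /plokiviz/zotri, giving ok.
Now I run shelfsys jot passing p: /plokiviz/pra, c: dru, and observe created.
I run unitron asunit passing v: -7/9, u_from: kg, u_to: g, which returns -7000/9.
Then shelfsys scanf passing p: /plokiviz, giving [pra, zotri].
Invoking shelfsys erase passing p: /plokiviz/zotri, and observe ok.

Answer: {plokiviz/, plokiviz/pra=dru, plokiviz/zotri=stogind}


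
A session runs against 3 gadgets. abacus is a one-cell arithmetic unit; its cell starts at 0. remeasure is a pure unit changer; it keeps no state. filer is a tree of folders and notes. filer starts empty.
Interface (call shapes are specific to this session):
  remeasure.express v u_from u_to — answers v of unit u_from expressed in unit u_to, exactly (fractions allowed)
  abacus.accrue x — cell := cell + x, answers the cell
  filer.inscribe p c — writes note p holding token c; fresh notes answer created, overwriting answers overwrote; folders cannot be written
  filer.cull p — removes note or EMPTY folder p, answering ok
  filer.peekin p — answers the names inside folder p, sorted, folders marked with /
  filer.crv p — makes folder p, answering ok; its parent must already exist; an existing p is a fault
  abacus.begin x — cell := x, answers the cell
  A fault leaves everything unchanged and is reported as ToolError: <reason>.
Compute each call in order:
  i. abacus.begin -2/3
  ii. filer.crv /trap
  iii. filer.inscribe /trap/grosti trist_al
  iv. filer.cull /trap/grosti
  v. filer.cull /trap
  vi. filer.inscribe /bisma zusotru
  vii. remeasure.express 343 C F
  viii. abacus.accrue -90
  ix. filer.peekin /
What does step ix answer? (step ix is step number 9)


-- 1. begin(x='-2/3') == -2/3
-- 2. crv(p='/trap') == ok
-- 3. inscribe(p='/trap/grosti', c='trist_al') == created
-- 4. cull(p='/trap/grosti') == ok
-- 5. cull(p='/trap') == ok
-- 6. inscribe(p='/bisma', c='zusotru') == created
-- 7. express(v='343', u_from='C', u_to='F') == 3247/5
-- 8. accrue(x='-90') == -272/3
-- 9. peekin(p='/') == [bisma]

Answer: [bisma]


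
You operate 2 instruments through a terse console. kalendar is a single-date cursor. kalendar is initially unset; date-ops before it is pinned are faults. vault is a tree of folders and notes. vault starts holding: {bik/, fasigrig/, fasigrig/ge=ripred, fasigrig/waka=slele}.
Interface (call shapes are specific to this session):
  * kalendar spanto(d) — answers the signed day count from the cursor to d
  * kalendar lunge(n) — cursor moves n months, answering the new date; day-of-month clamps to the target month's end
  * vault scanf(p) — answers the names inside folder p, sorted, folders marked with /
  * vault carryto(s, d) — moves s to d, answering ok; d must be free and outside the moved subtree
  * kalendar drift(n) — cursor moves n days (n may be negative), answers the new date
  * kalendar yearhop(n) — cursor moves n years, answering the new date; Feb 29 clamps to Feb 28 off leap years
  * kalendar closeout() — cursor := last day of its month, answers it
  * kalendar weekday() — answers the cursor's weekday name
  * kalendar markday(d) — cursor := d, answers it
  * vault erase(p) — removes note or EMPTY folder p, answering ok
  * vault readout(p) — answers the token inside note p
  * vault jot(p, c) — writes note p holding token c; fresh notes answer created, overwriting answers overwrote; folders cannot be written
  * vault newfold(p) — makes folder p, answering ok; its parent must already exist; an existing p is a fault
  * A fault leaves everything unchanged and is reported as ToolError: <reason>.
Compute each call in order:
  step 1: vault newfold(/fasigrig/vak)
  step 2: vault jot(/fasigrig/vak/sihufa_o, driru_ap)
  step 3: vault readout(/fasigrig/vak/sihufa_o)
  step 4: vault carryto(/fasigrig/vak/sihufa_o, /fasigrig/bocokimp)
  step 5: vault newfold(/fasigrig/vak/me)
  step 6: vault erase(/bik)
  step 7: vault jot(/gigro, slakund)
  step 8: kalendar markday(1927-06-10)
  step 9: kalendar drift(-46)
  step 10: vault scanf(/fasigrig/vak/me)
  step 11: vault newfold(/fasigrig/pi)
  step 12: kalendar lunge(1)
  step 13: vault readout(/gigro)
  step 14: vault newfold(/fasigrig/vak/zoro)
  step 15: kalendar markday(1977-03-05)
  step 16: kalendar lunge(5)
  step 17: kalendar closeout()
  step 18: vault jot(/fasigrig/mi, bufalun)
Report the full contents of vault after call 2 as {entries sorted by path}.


Answer: {bik/, fasigrig/, fasigrig/ge=ripred, fasigrig/vak/, fasigrig/vak/sihufa_o=driru_ap, fasigrig/waka=slele}

Derivation:
% vault newfold(p→/fasigrig/vak) == ok
% vault jot(p→/fasigrig/vak/sihufa_o, c→driru_ap) == created
% vault readout(p→/fasigrig/vak/sihufa_o) == driru_ap
% vault carryto(s→/fasigrig/vak/sihufa_o, d→/fasigrig/bocokimp) == ok
% vault newfold(p→/fasigrig/vak/me) == ok
% vault erase(p→/bik) == ok
% vault jot(p→/gigro, c→slakund) == created
% kalendar markday(d→1927-06-10) == 1927-06-10
% kalendar drift(n→-46) == 1927-04-25
% vault scanf(p→/fasigrig/vak/me) == []
% vault newfold(p→/fasigrig/pi) == ok
% kalendar lunge(n→1) == 1927-05-25
% vault readout(p→/gigro) == slakund
% vault newfold(p→/fasigrig/vak/zoro) == ok
% kalendar markday(d→1977-03-05) == 1977-03-05
% kalendar lunge(n→5) == 1977-08-05
% kalendar closeout() == 1977-08-31
% vault jot(p→/fasigrig/mi, c→bufalun) == created


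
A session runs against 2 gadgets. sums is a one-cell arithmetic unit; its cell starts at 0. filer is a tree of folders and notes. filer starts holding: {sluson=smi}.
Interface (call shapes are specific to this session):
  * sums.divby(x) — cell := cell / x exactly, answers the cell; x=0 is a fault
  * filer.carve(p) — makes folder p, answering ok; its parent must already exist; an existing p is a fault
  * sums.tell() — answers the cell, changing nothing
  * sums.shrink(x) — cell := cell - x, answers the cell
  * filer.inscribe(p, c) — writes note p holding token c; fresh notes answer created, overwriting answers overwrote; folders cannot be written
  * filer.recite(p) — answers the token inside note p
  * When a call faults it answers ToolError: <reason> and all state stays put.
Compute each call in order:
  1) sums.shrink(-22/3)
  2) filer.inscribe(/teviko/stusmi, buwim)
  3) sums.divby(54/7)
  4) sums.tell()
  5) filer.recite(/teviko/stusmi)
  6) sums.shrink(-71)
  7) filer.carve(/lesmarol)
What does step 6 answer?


Answer: 5828/81

Derivation:
I run shrink passing x: -22/3, giving 22/3.
I run inscribe passing p: /teviko/stusmi, c: buwim: ToolError: no parent.
Next I call divby passing x: 54/7: 77/81.
Invoking tell(), and observe 77/81.
I call recite passing p: /teviko/stusmi, and observe ToolError: not found.
Invoking shrink passing x: -71, → 5828/81.
Now I run carve passing p: /lesmarol, and get ok.


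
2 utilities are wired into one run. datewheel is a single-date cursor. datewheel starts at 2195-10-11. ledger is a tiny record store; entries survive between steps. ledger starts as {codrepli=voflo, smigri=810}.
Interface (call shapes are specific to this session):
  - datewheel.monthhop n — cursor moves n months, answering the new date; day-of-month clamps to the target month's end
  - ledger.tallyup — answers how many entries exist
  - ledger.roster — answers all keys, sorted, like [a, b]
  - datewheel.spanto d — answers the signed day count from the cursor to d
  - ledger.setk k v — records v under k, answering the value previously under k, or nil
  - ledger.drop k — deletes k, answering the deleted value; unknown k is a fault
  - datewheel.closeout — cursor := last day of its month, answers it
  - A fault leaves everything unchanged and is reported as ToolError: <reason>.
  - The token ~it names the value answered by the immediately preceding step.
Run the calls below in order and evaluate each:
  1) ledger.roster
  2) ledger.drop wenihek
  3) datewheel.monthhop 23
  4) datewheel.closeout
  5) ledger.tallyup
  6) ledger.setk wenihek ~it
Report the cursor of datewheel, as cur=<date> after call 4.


I invoke roster, yielding [codrepli, smigri].
Now I run drop with k→wenihek, yielding ToolError: no such key wenihek.
Next I call monthhop with n→23, — result: 2197-09-11.
I call closeout, — result: 2197-09-30.
Using tallyup, and see 2.
Then setk with k→wenihek, v→~it: nil.

Answer: cur=2197-09-30


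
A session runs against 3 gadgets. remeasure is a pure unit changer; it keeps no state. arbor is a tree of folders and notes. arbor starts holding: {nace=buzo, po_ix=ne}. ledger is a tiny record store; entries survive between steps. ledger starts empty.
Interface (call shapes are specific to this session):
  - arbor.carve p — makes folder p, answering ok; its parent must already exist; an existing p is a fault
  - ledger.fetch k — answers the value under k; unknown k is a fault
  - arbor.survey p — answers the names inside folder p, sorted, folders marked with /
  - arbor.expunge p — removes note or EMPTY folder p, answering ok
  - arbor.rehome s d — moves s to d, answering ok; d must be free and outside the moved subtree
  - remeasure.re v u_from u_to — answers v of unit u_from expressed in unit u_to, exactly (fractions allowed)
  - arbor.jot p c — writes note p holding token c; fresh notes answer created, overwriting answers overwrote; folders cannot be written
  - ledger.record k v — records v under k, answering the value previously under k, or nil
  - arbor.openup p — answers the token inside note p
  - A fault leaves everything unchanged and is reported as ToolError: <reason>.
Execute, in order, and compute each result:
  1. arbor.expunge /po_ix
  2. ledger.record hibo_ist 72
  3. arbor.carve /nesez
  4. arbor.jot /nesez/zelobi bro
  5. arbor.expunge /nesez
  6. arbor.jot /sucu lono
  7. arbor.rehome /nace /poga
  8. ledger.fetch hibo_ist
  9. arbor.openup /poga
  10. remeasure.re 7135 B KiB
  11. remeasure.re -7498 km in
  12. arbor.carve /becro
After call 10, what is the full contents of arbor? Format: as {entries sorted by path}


Act: arbor.expunge[p: /po_ix]
Obs: ok
Act: ledger.record[k: hibo_ist; v: 72]
Obs: nil
Act: arbor.carve[p: /nesez]
Obs: ok
Act: arbor.jot[p: /nesez/zelobi; c: bro]
Obs: created
Act: arbor.expunge[p: /nesez]
Obs: ToolError: not empty
Act: arbor.jot[p: /sucu; c: lono]
Obs: created
Act: arbor.rehome[s: /nace; d: /poga]
Obs: ok
Act: ledger.fetch[k: hibo_ist]
Obs: 72
Act: arbor.openup[p: /poga]
Obs: buzo
Act: remeasure.re[v: 7135; u_from: B; u_to: KiB]
Obs: 7135/1024
Act: remeasure.re[v: -7498; u_from: km; u_to: in]
Obs: -37490000000/127
Act: arbor.carve[p: /becro]
Obs: ok

Answer: {nesez/, nesez/zelobi=bro, poga=buzo, sucu=lono}


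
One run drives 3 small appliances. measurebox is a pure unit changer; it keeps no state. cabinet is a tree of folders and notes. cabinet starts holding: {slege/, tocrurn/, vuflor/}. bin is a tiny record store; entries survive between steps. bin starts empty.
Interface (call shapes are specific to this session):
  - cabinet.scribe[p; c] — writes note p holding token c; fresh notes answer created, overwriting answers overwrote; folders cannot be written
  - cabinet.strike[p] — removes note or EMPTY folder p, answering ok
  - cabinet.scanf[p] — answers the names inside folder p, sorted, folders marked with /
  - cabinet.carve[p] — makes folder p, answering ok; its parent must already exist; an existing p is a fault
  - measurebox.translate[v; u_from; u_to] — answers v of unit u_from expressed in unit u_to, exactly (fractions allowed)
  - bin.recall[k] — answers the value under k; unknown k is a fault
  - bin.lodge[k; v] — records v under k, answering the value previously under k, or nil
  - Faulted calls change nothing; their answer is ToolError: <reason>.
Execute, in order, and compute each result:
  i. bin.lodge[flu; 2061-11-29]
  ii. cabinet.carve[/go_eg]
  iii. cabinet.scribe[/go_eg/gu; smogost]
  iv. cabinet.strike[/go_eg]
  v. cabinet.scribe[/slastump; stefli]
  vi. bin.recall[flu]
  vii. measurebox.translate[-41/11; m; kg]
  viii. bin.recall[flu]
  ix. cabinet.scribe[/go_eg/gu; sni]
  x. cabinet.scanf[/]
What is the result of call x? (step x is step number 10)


Answer: [go_eg/, slastump, slege/, tocrurn/, vuflor/]

Derivation:
==> lodge(k→flu, v→2061-11-29)
<== nil
==> carve(p→/go_eg)
<== ok
==> scribe(p→/go_eg/gu, c→smogost)
<== created
==> strike(p→/go_eg)
<== ToolError: not empty
==> scribe(p→/slastump, c→stefli)
<== created
==> recall(k→flu)
<== 2061-11-29
==> translate(v→-41/11, u_from→m, u_to→kg)
<== ToolError: incompatible units
==> recall(k→flu)
<== 2061-11-29
==> scribe(p→/go_eg/gu, c→sni)
<== overwrote
==> scanf(p→/)
<== [go_eg/, slastump, slege/, tocrurn/, vuflor/]


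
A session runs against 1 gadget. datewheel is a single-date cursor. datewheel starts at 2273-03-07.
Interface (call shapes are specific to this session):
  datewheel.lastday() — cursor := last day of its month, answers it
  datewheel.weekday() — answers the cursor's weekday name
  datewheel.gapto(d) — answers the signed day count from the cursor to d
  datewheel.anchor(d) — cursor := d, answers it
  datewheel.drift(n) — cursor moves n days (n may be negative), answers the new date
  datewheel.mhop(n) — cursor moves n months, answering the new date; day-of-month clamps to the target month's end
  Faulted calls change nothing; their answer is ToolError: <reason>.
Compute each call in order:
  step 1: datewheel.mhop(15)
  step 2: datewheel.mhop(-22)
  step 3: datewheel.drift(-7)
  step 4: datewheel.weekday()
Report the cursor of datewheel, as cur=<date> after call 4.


Answer: cur=2272-07-31

Derivation:
Invoking mhop with 15, → 2274-06-07.
I invoke mhop with -22: 2272-08-07.
Now I run drift with -7, yielding 2272-07-31.
Calling weekday, yielding Wednesday.


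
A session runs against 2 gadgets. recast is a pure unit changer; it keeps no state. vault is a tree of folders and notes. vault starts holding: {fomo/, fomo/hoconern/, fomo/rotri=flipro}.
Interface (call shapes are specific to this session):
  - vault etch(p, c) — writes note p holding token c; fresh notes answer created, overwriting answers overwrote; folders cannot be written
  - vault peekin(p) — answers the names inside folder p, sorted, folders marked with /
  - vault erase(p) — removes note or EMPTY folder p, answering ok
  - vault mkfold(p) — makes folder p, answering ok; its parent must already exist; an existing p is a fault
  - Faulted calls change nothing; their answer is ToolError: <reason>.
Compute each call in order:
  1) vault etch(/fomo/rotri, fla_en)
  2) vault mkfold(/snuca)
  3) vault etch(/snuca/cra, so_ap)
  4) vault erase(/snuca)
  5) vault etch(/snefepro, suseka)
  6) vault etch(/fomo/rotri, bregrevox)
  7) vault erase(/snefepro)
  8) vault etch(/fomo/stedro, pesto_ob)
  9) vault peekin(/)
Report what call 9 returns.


Now I run vault etch(p: /fomo/rotri, c: fla_en), which returns overwrote.
I run vault mkfold(p: /snuca), giving ok.
I invoke vault etch(p: /snuca/cra, c: so_ap): created.
Calling vault erase(p: /snuca), and observe ToolError: not empty.
Now I run vault etch(p: /snefepro, c: suseka), and see created.
Calling vault etch(p: /fomo/rotri, c: bregrevox), which returns overwrote.
I run vault erase(p: /snefepro), and observe ok.
I try vault etch(p: /fomo/stedro, c: pesto_ob), yielding created.
I try vault peekin(p: /): [fomo/, snuca/].

Answer: [fomo/, snuca/]


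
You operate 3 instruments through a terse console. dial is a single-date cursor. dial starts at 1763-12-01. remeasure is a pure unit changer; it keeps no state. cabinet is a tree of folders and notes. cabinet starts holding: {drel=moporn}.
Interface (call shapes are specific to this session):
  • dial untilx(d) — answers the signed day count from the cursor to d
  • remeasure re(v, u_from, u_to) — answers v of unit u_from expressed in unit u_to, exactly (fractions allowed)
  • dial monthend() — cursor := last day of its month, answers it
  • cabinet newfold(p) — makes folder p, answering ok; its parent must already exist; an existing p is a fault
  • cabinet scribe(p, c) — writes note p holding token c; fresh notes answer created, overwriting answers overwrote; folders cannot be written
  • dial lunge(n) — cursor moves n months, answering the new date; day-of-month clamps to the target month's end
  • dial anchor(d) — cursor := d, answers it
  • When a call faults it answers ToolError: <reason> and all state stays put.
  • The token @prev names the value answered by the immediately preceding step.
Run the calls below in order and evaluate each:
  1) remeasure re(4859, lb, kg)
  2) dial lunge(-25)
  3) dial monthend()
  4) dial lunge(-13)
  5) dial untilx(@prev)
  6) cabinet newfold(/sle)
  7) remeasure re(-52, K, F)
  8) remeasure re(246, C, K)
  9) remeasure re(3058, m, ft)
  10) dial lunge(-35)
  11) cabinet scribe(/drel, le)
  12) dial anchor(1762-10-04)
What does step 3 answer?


Answer: 1761-11-30

Derivation:
! 1. remeasure re(v=4859, u_from=lb, u_to=kg) => 220400532583/100000000
! 2. dial lunge(n=-25) => 1761-11-01
! 3. dial monthend() => 1761-11-30
! 4. dial lunge(n=-13) => 1760-10-30
! 5. dial untilx(d=@prev) => 0
! 6. cabinet newfold(p=/sle) => ok
! 7. remeasure re(v=-52, u_from=K, u_to=F) => -55327/100
! 8. remeasure re(v=246, u_from=C, u_to=K) => 10383/20
! 9. remeasure re(v=3058, u_from=m, u_to=ft) => 3822500/381
! 10. dial lunge(n=-35) => 1757-11-30
! 11. cabinet scribe(p=/drel, c=le) => overwrote
! 12. dial anchor(d=1762-10-04) => 1762-10-04
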